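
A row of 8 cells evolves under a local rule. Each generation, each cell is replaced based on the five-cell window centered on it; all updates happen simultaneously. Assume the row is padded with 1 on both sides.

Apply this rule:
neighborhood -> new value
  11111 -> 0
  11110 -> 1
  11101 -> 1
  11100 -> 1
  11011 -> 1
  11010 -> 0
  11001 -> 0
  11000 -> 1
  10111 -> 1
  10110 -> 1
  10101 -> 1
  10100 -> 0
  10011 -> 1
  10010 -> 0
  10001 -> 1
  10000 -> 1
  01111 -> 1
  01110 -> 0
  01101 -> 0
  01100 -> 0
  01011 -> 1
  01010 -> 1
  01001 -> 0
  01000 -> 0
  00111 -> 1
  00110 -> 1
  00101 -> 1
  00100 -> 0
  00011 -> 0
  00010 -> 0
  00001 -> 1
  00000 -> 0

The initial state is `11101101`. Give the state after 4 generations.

11000010

01111011
11111111
00000000
11000010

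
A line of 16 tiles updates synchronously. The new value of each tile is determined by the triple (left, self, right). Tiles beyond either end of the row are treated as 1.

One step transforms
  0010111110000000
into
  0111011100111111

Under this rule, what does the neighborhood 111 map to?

1

At position 5 the neighborhood is 111; the next row has 1 there.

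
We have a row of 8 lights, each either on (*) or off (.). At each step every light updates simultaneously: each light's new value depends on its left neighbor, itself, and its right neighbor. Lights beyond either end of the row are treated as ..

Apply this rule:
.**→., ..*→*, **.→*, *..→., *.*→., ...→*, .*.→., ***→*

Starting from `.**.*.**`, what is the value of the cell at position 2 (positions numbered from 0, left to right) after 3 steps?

*.*....*
....***.
****.**.
position 2 holds *

*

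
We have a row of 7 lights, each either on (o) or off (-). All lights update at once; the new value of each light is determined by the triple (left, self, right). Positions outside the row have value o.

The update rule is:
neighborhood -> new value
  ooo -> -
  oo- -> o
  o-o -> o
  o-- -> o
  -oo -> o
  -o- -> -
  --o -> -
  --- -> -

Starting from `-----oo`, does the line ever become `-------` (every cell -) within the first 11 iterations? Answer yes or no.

o----o-
oo----o
-oo---o
oooo--o
---oo-o
o--oooo
oo-o---
-oo-o--
oooo-o-
---oo-o  (repeats iteration 5; period 5)
iteration 11: o--oooo
iteration 11 is o--oooo, still not uniform -

no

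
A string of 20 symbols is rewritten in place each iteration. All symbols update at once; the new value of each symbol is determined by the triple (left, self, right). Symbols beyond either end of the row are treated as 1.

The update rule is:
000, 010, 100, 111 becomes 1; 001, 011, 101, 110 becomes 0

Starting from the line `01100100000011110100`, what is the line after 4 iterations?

iteration 1: 00010111111001100110
iteration 2: 11010011110100010000
iteration 3: 10011001100111011110
iteration 4: 01000100010010001100

01000100010010001100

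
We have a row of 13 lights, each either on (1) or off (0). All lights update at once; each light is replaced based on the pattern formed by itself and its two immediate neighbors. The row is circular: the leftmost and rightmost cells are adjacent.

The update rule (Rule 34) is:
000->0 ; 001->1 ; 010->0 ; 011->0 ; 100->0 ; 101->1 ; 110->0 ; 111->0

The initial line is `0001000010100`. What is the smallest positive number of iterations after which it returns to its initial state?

13

iteration 1: 0010000101000
iteration 2: 0100001010000
iteration 3: 1000010100000
iteration 4: 0000101000001
iteration 5: 0001010000010
iteration 6: 0010100000100
iteration 7: 0101000001000
iteration 8: 1010000010000
iteration 9: 0100000100001
iteration 10: 1000001000010
iteration 11: 0000010000101
iteration 12: 0000100001010
iteration 13: 0001000010100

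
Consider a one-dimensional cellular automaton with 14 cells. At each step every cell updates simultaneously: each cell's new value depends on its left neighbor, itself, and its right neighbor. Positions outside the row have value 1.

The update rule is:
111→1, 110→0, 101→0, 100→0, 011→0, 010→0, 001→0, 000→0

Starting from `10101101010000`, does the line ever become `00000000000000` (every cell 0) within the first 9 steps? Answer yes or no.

step 1: 00000000000000
all cells are 0 at step 1

yes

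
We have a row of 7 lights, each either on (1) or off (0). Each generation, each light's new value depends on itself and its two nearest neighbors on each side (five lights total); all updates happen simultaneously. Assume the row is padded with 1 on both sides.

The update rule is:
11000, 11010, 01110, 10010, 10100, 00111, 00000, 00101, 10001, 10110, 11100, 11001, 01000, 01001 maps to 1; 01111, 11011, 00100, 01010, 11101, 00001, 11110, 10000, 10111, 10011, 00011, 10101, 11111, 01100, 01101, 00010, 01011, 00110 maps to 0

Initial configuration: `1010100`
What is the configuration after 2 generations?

0100110
1110000

1110000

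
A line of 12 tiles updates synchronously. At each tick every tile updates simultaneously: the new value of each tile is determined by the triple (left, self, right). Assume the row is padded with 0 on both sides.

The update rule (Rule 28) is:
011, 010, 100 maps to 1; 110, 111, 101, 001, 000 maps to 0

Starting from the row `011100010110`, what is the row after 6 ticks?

010010010101
011011010101
010010010101  (repeats tick 1; period 2)
tick 6: 011011010101

011011010101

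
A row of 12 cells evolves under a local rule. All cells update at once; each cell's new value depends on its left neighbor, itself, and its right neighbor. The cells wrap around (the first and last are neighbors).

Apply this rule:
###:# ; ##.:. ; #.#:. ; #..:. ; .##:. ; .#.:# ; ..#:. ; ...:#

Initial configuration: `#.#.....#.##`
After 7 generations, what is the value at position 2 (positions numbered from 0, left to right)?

generation 1: ..#.###.#..#
generation 2: ..#..#..#..#
generation 3: ..#..#..#..#  (fixed point — unchanged through generation 7)
position 2 holds #

#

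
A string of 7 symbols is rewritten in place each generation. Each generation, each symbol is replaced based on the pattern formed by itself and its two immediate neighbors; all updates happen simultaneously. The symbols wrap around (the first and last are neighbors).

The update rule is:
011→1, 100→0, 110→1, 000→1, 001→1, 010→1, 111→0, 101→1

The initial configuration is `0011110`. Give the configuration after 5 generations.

1110010
1010111
1111100
1000101
1011111

1011111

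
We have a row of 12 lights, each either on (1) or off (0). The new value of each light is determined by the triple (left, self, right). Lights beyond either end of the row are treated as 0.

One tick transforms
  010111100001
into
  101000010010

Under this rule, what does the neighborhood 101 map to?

At position 2 the neighborhood is 101; the next row has 1 there.

1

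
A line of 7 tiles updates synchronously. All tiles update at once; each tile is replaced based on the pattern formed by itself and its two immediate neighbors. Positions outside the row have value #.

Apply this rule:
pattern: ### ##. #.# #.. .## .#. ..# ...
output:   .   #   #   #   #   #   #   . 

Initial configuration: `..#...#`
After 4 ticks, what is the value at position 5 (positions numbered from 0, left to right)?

####.##
...###.
#.##.##
######.
position 5 holds #

#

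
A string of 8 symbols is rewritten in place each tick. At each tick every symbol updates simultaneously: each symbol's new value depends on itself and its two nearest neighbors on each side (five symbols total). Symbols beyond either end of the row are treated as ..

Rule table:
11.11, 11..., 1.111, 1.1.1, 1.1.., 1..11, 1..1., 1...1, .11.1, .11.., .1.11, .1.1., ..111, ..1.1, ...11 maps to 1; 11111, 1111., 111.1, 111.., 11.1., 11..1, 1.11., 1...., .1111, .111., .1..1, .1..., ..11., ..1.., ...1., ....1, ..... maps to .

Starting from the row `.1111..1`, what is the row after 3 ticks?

1.11....

11....1.
.11.....
1.11....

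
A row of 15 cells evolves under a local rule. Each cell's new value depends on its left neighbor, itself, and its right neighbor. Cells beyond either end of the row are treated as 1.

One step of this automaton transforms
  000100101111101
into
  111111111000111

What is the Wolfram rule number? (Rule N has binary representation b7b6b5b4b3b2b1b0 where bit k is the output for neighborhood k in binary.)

127

position 9: 111 → 0  (bit 7 = 0)
position 12: 110 → 1  (bit 6 = 1)
position 7: 101 → 1  (bit 5 = 1)
position 0: 100 → 1  (bit 4 = 1)
position 8: 011 → 1  (bit 3 = 1)
position 3: 010 → 1  (bit 2 = 1)
position 2: 001 → 1  (bit 1 = 1)
position 1: 000 → 1  (bit 0 = 1)
bits b7..b0 = 01111111 = 127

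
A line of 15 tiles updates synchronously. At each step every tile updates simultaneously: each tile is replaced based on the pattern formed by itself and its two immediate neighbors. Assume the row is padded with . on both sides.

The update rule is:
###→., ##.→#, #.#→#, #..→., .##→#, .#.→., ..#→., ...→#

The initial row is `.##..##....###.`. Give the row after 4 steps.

step 1: .##..##.##.#.#.
step 2: .##..######.#..
step 3: .##..#....##..#
step 4: .##....##.##...

.##....##.##...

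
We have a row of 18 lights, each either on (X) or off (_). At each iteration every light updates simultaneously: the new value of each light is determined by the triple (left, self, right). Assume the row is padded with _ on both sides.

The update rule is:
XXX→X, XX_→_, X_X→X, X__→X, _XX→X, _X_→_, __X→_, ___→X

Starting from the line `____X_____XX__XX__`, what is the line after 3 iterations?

X_X_XXX_X_X_X_XX_X

iteration 1: XXX__XXXX_X_X_X_XX
iteration 2: XX_X_XXX_X_X_X_XX_
iteration 3: X_X_XXX_X_X_X_XX_X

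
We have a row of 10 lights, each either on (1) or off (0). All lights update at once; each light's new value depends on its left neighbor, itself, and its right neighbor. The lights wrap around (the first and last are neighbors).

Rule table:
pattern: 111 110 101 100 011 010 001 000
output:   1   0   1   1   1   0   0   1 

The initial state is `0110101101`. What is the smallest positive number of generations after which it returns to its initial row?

generation 1: 1101011010
generation 2: 1010110101
generation 3: 0101101011
generation 4: 1011010110
generation 5: 0110101101

5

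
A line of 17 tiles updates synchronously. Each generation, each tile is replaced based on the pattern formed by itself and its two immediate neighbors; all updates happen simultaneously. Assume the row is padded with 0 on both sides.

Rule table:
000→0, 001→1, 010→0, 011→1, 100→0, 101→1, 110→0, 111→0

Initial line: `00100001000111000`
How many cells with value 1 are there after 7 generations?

01000010001100000
10000100011000000
00001000110000000
00010001100000000
00100011000000000
01000110000000000
10001100000000000
count of 1: 3

3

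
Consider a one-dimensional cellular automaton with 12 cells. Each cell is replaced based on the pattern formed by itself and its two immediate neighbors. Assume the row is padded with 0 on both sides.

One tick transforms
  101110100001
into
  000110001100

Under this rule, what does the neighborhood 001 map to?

At position 10 the neighborhood is 001; the next row has 0 there.

0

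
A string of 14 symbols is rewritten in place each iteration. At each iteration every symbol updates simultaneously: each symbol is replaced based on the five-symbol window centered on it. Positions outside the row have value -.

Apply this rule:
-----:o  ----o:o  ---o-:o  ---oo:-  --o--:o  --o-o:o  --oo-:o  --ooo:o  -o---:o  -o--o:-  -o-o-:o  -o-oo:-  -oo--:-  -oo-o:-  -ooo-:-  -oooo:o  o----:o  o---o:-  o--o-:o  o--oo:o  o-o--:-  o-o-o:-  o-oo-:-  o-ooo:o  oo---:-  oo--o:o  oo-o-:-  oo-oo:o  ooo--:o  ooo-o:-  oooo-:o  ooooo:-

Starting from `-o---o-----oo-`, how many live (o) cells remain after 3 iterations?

ooo-oooooo-o--
o--ooo--o---oo
o-oo-ooooo--o-
count of o: 9

9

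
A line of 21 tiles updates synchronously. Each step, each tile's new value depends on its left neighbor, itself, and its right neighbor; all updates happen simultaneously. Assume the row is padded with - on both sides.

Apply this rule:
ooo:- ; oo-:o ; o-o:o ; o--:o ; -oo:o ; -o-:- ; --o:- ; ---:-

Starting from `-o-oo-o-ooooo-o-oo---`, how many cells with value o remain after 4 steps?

--oooo-oo---oo-oooo--
--o--ooooo--oooo--oo-
---o-o---oo-o--oo-ooo
----o-o--ooo-o-oooo-o
count of o: 11

11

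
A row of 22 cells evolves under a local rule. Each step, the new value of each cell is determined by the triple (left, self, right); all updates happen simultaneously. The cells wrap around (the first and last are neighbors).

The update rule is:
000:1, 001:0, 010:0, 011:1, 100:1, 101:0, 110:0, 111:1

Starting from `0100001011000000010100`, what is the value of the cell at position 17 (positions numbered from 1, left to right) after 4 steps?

1

step 1: 0011100010111111000011
step 2: 1011011000111110111010
step 3: 0010010110111100110000
step 4: 1001000100111010101111
position 17 holds 1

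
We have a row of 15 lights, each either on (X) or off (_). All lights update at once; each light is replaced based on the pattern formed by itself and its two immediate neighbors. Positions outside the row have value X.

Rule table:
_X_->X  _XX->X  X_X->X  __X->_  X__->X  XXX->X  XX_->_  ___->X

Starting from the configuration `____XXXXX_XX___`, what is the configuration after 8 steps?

step 1: XXX_XXXX_XX_XX_
step 2: XX_XXXX_XX_XX_X
step 3: X_XXXX_XX_XX_XX
step 4: _XXXX_XX_XX_XXX
step 5: XXXX_XX_XX_XXXX
step 6: XXX_XX_XX_XXXXX
step 7: XX_XX_XX_XXXXXX
step 8: X_XX_XX_XXXXXXX

X_XX_XX_XXXXXXX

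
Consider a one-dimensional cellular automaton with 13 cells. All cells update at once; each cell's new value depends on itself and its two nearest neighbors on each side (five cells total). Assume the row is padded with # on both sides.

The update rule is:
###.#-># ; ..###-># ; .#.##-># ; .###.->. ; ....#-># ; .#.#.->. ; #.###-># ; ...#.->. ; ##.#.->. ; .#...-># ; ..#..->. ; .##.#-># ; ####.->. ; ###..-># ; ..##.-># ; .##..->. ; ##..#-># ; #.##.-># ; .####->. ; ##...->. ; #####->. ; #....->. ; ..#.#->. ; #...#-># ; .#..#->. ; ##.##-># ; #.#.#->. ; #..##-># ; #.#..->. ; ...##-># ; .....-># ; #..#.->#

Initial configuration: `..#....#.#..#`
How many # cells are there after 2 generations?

##.#.#.....##
.#....#.####.
count of #: 6

6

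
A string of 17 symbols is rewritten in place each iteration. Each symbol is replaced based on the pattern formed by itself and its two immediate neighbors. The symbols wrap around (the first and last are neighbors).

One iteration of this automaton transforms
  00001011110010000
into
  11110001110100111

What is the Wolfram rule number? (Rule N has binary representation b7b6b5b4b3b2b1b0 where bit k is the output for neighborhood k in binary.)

position 7: 111 → 1  (bit 7 = 1)
position 9: 110 → 1  (bit 6 = 1)
position 5: 101 → 0  (bit 5 = 0)
position 10: 100 → 0  (bit 4 = 0)
position 6: 011 → 0  (bit 3 = 0)
position 4: 010 → 0  (bit 2 = 0)
position 3: 001 → 1  (bit 1 = 1)
position 0: 000 → 1  (bit 0 = 1)
bits b7..b0 = 11000011 = 195

195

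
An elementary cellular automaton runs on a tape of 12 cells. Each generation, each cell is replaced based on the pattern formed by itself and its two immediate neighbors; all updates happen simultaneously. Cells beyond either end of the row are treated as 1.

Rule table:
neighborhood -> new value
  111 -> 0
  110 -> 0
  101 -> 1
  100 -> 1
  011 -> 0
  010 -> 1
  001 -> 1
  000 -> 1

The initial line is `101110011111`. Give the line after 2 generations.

111110011111

010001100000
111110011111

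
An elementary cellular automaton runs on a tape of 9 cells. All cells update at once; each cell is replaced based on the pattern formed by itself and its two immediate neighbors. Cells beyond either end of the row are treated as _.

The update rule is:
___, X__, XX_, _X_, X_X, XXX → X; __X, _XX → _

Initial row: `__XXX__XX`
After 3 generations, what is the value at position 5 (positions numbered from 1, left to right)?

X__XXX__X
XX__XXX_X
_XX__XXXX
position 5 holds _

_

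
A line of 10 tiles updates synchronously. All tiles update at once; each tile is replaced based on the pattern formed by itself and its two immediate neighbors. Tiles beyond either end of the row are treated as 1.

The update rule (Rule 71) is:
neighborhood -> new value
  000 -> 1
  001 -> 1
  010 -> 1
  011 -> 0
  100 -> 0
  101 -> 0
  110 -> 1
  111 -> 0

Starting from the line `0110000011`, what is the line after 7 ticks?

0010111100
0110000101
0010111100  (repeats tick 1; period 2)
tick 7: 0010111100

0010111100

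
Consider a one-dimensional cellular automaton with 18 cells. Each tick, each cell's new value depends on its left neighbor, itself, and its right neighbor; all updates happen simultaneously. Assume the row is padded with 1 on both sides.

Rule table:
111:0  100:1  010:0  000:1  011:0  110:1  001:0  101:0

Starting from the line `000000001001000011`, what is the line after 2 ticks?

111111100100111000
000000110010001110

000000110010001110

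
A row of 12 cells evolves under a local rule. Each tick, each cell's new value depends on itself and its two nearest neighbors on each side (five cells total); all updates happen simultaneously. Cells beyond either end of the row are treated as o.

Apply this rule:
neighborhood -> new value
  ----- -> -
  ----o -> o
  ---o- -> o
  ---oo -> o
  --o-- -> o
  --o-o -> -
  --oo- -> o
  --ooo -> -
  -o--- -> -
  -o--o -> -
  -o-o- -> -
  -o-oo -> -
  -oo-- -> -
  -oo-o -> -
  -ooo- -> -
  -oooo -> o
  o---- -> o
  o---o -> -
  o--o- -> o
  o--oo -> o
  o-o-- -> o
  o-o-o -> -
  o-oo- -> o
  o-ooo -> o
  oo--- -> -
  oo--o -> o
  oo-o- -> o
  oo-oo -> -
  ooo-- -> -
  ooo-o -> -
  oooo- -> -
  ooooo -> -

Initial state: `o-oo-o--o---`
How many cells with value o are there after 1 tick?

6

--o-oo-oo--o
count of o: 6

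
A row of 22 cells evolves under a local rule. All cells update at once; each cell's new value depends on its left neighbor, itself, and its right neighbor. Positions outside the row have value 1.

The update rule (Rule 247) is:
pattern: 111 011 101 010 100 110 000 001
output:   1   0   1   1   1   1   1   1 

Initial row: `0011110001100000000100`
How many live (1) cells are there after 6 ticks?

20

1101111110111111111111
1110111111011111111111
1111011111101111111111
1111101111110111111111
1111110111111011111111
1111111011111101111111
count of 1: 20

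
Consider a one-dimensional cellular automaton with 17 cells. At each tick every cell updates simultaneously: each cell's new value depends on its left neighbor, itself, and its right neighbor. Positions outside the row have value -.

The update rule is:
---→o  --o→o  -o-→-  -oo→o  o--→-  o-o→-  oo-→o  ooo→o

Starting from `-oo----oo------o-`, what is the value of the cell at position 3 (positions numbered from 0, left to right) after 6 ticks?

-

ooo-ooooo-ooooo--
ooo-ooooo-ooooo-o
ooo-ooooo-ooooo--  (repeats tick 1; period 2)
tick 6: ooo-ooooo-ooooo-o
position 3 holds -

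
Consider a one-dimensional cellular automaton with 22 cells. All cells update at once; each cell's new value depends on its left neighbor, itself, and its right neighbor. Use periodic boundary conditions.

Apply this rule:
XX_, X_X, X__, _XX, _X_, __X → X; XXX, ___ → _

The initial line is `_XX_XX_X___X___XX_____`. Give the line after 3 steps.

step 1: XXXXXXXXX_XXX_XXXX____
step 2: X_______XXX_XXX__XX__X
step 3: XX_____XX_XXX_XXXXXXXX

XX_____XX_XXX_XXXXXXXX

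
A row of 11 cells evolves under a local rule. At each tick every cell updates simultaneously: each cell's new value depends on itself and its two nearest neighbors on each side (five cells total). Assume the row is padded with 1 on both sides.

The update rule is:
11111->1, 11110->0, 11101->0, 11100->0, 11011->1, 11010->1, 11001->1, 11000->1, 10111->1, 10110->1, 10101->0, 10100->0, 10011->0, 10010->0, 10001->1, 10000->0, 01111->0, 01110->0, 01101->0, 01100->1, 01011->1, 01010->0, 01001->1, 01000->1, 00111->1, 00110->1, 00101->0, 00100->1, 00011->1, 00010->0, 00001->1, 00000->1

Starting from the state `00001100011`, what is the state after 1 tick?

10111111110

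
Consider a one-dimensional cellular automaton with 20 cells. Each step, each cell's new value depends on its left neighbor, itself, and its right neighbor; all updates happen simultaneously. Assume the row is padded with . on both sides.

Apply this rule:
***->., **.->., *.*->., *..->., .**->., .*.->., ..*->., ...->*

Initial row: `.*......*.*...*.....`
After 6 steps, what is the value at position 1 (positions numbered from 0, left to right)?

*

step 1: ...****.....*...****
step 2: **......***...*.....
step 3: ...****.....*...****  (repeats step 1; period 2)
step 6: **......***...*.....
position 1 holds *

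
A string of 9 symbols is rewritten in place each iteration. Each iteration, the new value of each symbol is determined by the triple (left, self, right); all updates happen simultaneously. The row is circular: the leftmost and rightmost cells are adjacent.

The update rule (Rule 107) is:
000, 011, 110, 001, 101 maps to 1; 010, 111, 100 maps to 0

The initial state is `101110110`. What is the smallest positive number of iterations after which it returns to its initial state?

iteration 1: 011011111
iteration 2: 111110001
iteration 3: 000010111
iteration 4: 011101101
iteration 5: 110111110
iteration 6: 111100011
iteration 7: 000101110
iteration 8: 111011010
iteration 9: 101111101
iteration 10: 111000111
iteration 11: 001011100
iteration 12: 110110101
iteration 13: 011111011
iteration 14: 110001111
iteration 15: 010111000
iteration 16: 101101011
iteration 17: 111110110
iteration 18: 100011111
iteration 19: 101110000
iteration 20: 011010111
iteration 21: 111101101
iteration 22: 000111111
iteration 23: 011100001
iteration 24: 110101110
iteration 25: 111011011
iteration 26: 001111110
iteration 27: 111000010
iteration 28: 101011101
iteration 29: 110110111
iteration 30: 011111100
iteration 31: 110000101
iteration 32: 010111011
iteration 33: 101101111
iteration 34: 111111000
iteration 35: 100001011
iteration 36: 101110110

36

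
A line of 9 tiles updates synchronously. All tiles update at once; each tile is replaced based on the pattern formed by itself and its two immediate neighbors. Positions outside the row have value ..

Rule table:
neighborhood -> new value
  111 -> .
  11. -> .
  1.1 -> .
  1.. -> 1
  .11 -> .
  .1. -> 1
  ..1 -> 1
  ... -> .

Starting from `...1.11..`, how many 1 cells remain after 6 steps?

2

..11...1.
.1..1.111
11111....
.....1...
....111..
...1...1.
count of 1: 2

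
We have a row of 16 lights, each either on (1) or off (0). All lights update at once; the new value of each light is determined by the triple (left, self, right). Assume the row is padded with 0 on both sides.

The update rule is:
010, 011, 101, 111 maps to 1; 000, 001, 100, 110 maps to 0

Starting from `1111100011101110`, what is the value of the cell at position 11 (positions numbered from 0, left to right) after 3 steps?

1

1111000011011100
1110000010111000
1100000011110000
position 11 holds 1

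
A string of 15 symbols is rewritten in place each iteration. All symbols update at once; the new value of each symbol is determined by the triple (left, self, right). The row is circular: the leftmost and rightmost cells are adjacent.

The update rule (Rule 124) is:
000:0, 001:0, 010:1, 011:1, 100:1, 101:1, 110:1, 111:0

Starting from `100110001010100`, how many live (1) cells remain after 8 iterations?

110111001111110
111101101000011
000111111100010
000100000110011
100110000111011
110111000101110
111101100111011
000111110101110
count of 1: 9

9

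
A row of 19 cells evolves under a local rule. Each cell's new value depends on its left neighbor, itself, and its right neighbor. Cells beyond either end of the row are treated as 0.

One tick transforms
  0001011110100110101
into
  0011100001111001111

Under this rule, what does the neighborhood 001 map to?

At position 2 the neighborhood is 001; the next row has 1 there.

1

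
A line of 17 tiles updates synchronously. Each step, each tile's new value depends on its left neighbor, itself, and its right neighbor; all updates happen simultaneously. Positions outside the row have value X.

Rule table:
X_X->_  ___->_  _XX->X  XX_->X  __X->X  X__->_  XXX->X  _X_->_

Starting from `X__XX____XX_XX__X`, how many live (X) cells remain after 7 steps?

13

step 1: X_XXX___XXX_XX_XX
step 2: X_XXX__XXXX_XX_XX
step 3: X_XXX_XXXXX_XX_XX
step 4: X_XXX_XXXXX_XX_XX  (fixed point — unchanged through step 7)
count of X: 13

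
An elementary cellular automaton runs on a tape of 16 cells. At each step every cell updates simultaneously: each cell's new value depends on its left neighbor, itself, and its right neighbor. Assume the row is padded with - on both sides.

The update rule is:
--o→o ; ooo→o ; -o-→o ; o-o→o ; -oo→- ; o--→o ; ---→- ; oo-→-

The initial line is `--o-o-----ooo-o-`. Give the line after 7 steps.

-ooo-o-ooooooo-o

step 1: -ooooo---o-o-ooo
step 2: o-ooo-o-ooooo-o-
step 3: oo-o-ooo-ooo-ooo
step 4: --ooo-o-o-o-o-o-
step 5: -o-o-ooooooooooo
step 6: ooooo-ooooooooo-
step 7: -ooo-o-ooooooo-o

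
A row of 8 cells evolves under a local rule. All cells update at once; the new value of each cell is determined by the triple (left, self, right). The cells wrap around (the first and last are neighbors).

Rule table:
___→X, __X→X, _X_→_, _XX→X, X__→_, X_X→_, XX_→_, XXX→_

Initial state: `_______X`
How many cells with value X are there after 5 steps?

6

_XXXXXX_
XX______
X__XXXXX
__XX____
XXX__XXX
count of X: 6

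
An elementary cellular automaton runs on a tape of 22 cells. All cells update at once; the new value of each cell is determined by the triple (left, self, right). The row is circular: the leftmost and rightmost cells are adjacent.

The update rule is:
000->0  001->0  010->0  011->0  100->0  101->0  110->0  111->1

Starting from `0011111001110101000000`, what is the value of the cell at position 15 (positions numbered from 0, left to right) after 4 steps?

0

0001110000100000000000
0000100000000000000000
0000000000000000000000
0000000000000000000000
position 15 holds 0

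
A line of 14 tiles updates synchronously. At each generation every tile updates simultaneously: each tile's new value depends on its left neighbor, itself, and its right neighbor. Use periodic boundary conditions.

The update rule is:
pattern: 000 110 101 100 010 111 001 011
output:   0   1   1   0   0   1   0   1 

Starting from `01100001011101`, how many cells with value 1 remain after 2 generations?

generation 1: 11100000111110
generation 2: 11100000111111
count of 1: 9

9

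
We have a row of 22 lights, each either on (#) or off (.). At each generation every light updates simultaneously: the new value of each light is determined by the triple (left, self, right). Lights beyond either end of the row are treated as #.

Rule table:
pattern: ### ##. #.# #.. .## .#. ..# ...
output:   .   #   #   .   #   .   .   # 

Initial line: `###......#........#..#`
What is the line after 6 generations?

..#.####...######....#
...##..#.#.#....#.##.#
.#.##...#.#..##..#####
#.###.#..#...##..#....
###.##.....#.##....##.
..####.###..###.##.###

..####.###..###.##.###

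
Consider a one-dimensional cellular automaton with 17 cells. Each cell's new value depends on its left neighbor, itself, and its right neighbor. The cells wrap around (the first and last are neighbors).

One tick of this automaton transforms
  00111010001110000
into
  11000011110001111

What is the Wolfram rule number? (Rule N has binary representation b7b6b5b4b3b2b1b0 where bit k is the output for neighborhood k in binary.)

position 3: 111 → 0  (bit 7 = 0)
position 4: 110 → 0  (bit 6 = 0)
position 5: 101 → 0  (bit 5 = 0)
position 7: 100 → 1  (bit 4 = 1)
position 2: 011 → 0  (bit 3 = 0)
position 6: 010 → 1  (bit 2 = 1)
position 1: 001 → 1  (bit 1 = 1)
position 0: 000 → 1  (bit 0 = 1)
bits b7..b0 = 00010111 = 23

23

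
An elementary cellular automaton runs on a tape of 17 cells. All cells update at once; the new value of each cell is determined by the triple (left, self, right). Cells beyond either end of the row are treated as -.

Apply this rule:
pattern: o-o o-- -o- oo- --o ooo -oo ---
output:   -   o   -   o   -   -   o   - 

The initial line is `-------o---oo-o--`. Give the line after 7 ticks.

--------o--oo--o-
---------o-ooo--o
-----------o-oo--
-------------ooo-
-------------o-oo
---------------oo
---------------oo

---------------oo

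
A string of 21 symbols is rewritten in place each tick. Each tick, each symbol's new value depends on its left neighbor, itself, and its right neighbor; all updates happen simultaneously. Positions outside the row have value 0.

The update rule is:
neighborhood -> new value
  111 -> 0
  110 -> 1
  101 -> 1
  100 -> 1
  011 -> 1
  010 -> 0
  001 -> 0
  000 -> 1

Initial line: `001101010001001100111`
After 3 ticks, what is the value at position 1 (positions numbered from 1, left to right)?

tick 1: 101110101100101110101
tick 2: 011011011110011011010
tick 3: 011111110011011111101
position 1 holds 0

0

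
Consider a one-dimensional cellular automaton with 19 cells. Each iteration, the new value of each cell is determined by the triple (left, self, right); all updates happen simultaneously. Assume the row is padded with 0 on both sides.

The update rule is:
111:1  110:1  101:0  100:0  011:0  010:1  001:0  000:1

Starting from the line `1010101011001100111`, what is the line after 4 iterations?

1010101001010101001

1010101001000100011
1010101001010101001
1010101001010101001  (fixed point — unchanged through iteration 4)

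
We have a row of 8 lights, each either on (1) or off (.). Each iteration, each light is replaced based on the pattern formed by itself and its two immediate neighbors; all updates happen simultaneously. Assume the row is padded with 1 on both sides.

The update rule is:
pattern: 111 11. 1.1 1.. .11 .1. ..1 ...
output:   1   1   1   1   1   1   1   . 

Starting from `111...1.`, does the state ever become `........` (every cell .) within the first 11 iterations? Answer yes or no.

iteration 1: 1111.111
iteration 2: 11111111
iteration 3: 11111111  (fixed point — unchanged through iteration 11)
iteration 11 is 11111111, still not uniform .

no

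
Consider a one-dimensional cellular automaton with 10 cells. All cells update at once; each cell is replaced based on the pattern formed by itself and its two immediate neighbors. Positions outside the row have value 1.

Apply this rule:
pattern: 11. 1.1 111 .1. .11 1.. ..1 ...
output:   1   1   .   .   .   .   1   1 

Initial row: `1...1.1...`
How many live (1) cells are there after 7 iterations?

6

1.11.1..11
11.11..1..
.11.1.1..1
1.11.1..1.
11.11..1.1
.11.1.1.1.
1.11.1.1.1
count of 1: 6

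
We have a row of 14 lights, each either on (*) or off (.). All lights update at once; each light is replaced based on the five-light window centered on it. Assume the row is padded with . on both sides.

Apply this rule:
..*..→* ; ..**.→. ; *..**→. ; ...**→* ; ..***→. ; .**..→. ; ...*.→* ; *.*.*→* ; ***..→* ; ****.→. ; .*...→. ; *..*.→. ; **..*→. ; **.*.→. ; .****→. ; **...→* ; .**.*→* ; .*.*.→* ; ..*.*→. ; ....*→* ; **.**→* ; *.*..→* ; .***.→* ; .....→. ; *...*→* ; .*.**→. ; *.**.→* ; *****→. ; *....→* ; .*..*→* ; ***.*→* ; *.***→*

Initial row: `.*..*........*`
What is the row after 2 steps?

.**.***.***.**

***.*.*....***
.**.***.***.**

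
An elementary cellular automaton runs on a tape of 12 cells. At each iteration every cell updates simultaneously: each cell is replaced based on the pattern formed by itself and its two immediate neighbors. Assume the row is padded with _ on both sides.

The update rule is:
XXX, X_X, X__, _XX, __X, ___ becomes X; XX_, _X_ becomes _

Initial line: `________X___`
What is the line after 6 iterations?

XXX_XXX_X_X_

XXXXXXXX_XXX
XXXXXXX_XXX_
XXXXXX_XXX_X
XXXXX_XXX_X_
XXXX_XXX_X_X
XXX_XXX_X_X_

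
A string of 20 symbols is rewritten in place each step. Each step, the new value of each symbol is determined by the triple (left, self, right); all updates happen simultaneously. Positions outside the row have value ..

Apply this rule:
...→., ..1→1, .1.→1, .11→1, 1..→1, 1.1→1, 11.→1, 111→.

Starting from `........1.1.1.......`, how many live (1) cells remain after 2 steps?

4

.......1111111......
......11.....11.....
count of 1: 4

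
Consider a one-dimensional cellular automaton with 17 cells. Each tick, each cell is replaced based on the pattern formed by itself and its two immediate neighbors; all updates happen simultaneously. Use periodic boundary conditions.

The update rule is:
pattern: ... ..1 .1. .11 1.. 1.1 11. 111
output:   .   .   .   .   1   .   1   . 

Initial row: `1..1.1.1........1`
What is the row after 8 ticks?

11......1........
.11......1.......
..11......1......
...11......1.....
....11......1....
.....11......1...
......11......1..
.......11......1.

.......11......1.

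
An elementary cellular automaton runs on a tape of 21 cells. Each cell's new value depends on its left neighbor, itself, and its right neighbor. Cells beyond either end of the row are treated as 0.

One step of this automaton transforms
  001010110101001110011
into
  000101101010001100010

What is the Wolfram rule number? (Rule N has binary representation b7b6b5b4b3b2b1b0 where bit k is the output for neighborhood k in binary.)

168

position 15: 111 → 1  (bit 7 = 1)
position 7: 110 → 0  (bit 6 = 0)
position 3: 101 → 1  (bit 5 = 1)
position 12: 100 → 0  (bit 4 = 0)
position 6: 011 → 1  (bit 3 = 1)
position 2: 010 → 0  (bit 2 = 0)
position 1: 001 → 0  (bit 1 = 0)
position 0: 000 → 0  (bit 0 = 0)
bits b7..b0 = 10101000 = 168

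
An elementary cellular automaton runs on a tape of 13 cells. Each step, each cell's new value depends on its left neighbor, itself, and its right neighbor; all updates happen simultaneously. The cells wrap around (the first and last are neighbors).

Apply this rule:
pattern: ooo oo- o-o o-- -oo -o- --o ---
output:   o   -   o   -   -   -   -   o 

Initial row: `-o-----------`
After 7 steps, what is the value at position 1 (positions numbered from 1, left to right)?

-

---oooooooooo
-o--oooooooo-
-----oooooo--
oooo--oooo--o
ooo----oo----
-o--oo----oo-
-------oo----
position 1 holds -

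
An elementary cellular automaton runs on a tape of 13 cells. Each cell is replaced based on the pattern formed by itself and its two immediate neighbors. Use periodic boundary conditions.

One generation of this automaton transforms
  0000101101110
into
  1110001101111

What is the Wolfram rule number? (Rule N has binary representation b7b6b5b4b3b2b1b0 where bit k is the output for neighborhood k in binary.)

217

position 10: 111 → 1  (bit 7 = 1)
position 7: 110 → 1  (bit 6 = 1)
position 5: 101 → 0  (bit 5 = 0)
position 12: 100 → 1  (bit 4 = 1)
position 6: 011 → 1  (bit 3 = 1)
position 4: 010 → 0  (bit 2 = 0)
position 3: 001 → 0  (bit 1 = 0)
position 0: 000 → 1  (bit 0 = 1)
bits b7..b0 = 11011001 = 217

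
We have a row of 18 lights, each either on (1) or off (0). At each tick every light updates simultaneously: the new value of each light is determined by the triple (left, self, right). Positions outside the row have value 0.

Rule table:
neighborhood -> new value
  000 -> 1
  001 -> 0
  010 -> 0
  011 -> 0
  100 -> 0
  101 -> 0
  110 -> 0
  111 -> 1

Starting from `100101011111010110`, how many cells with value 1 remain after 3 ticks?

9

000000001110000000
111111100100111111
011111000000011110
count of 1: 9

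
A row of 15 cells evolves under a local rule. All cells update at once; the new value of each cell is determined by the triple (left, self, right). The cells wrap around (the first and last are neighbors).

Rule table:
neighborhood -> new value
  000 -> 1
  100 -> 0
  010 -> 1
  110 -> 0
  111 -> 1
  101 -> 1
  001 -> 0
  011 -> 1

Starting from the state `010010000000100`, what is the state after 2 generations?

010010111110101
110011111101111

110011111101111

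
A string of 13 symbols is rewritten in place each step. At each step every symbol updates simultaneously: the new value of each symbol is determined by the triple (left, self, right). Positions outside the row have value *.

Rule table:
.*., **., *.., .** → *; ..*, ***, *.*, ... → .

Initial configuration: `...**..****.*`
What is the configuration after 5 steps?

.*.*.*.**.*.*

step 1: *..***.*..*.*
step 2: **.*.*.**.*.*
step 3: .*.*.*.**.*.*
step 4: .*.*.*.**.*.*  (fixed point — unchanged through step 5)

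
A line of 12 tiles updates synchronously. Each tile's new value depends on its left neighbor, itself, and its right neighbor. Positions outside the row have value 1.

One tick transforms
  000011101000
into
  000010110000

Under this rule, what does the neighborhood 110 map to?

1

At position 6 the neighborhood is 110; the next row has 1 there.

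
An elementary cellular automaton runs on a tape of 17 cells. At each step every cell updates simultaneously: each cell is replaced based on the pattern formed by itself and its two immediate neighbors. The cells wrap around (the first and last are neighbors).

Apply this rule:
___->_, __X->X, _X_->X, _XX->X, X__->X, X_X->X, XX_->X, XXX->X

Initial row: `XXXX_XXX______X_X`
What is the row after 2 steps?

XXXXXXXXX____XXXX
XXXXXXXXXX__XXXXX

XXXXXXXXXX__XXXXX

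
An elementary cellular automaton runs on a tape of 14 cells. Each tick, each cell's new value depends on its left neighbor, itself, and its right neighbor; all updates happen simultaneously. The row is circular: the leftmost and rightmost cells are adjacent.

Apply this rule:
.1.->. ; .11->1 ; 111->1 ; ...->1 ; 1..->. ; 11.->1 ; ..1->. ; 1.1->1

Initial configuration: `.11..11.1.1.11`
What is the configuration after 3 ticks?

tick 1: 111..111.1.111
tick 2: 111..1111.1111
tick 3: 111..111111111

111..111111111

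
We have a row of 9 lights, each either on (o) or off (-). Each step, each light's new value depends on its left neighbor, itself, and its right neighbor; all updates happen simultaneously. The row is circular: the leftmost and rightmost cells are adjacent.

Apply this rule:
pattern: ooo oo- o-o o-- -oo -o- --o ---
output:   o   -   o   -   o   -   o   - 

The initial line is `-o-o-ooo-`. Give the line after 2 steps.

-o-ooo--o

o-o-ooo--
-o-ooo--o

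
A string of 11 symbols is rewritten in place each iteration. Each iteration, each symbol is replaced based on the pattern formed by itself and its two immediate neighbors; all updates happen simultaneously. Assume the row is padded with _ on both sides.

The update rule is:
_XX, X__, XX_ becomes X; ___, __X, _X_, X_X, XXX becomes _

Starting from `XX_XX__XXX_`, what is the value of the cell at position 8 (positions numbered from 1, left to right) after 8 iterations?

_

XX_XXX_X_XX
XX_X_X___XX
XX____X__XX
XXX____X_XX
X_XX_____XX
__XXX____XX
__X_XX___XX
____XXX__XX
position 8 holds _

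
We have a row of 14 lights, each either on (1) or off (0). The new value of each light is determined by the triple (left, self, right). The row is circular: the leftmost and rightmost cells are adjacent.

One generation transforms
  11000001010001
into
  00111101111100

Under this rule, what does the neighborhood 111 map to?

0

At position 0 the neighborhood is 111; the next row has 0 there.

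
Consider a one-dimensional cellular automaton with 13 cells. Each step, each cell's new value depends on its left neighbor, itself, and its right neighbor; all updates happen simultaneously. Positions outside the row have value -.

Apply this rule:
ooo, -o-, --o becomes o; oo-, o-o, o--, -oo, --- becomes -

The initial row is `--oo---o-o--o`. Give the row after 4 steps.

---o---o-----

-o----oo-o-oo
oo---o---o---
----oo--oo---
---o---o-----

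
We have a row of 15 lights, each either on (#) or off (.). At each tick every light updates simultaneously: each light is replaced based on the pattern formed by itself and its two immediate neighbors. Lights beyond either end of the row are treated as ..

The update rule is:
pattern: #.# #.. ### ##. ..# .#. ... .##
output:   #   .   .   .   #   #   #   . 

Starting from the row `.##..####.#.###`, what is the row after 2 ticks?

#.###.###....##

#...#....###...
#.###.###....##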